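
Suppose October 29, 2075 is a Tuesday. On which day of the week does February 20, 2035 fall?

Tuesday

Count forward from the earlier date (February 20, 2035) to the later (October 29, 2075):
Day-of-year of February 20, 2035: 51.
Day-of-year of October 29, 2075: 302.
2035 has 365 days, so 365 − 51 = 314 days remain in 2035.
Full years 2036–2074: 29 common + 10 leap = 29×365 + 10×366 = 14245 days.
Total: 314 + 14245 + 302 = 14861 days.
14861 is a multiple of 7, so February 20, 2035 falls on the same weekday: Tuesday.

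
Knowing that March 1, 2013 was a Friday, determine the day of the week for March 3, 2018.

Saturday

March 1, 2013 → March 1, 2014: 365 days.
March 1, 2014 → March 1, 2015: 365 days.
March 1, 2015 → March 1, 2016: 366 days (2016 is a leap year).
March 1, 2016 → March 1, 2017: 365 days.
March 1, 2017 → March 1, 2018: 365 days.
Within March 2018: 3 − 1 = 2 days.
Total: 1828 days.
1828 mod 7 = 1, so 1 day after Friday is Saturday.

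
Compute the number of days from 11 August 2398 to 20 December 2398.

131

August 2398: 31 − 11 = 20 days remain.
Then September (30), October (31), November (30): 30 + 31 + 30 = 91 days.
December 1–20, 2398: 20 days.
Total: 20 + 91 + 20 = 131 days.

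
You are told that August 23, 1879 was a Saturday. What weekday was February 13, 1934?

Tuesday

Day-of-year of August 23, 1879: 235.
Day-of-year of February 13, 1934: 44.
1879 has 365 days, so 365 − 235 = 130 days remain in 1879.
Full years 1880–1933: 41 common + 13 leap = 41×365 + 13×366 = 19723 days.
Total: 130 + 19723 + 44 = 19897 days.
19897 mod 7 = 3, so 3 days after Saturday is Tuesday.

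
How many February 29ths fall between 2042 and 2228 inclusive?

45

Years divisible by 4: 2044, 2048, …, 2228 — 47 in all.
Of these, 2100, 2200 are divisible by 100 but not 400, so not leap.
Leap years: 47 − 2 = 45.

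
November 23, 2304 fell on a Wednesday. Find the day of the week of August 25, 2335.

Sunday

Day-of-year of November 23, 2304: 328.
Day-of-year of August 25, 2335: 237.
2304 has 366 days, so 366 − 328 = 38 days remain in 2304.
Full years 2305–2334: 23 common + 7 leap = 23×365 + 7×366 = 10957 days.
Total: 38 + 10957 + 237 = 11232 days.
11232 mod 7 = 4, so 4 days after Wednesday is Sunday.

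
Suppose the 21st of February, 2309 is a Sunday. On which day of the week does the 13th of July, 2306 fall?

Friday

Count forward from the earlier date (July 13, 2306) to the later (February 21, 2309):
Day-of-year of July 13, 2306: 194.
Day-of-year of February 21, 2309: 52.
2306 has 365 days, so 365 − 194 = 171 days remain in 2306.
Full years: 2307: 365; 2308: 366. Sum = 731.
Total: 171 + 731 + 52 = 954 days.
954 mod 7 = 2, so 2 days before Sunday is Friday.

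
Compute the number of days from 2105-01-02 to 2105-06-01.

January 2105: 31 − 2 = 29 days remain.
Then February 2105 (28), March (31), April (30), May (31): 28 + 31 + 30 + 31 = 120 days.
June 1, 2105: 1 day.
Total: 29 + 120 + 1 = 150 days.

150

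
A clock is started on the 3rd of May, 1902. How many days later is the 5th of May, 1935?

12055

From May 3, 1902 to May 3, 1935: 33 years, of which 8 contain a Feb 29 — 25×365 + 8×366 = 12053 days.
Within May 1935: 5 − 3 = 2 days.
Total: 12055 days.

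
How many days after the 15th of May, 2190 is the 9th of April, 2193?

1060

Day-of-year of May 15, 2190: 135.
Day-of-year of April 9, 2193: 99.
2190 has 365 days, so 365 − 135 = 230 days remain in 2190.
Full years: 2191: 365; 2192: 366. Sum = 731.
Total: 230 + 731 + 99 = 1060 days.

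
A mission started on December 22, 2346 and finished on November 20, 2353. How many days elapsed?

Day-of-year of December 22, 2346: 356.
Day-of-year of November 20, 2353: 324.
2346 has 365 days, so 365 − 356 = 9 days remain in 2346.
Full years: 2347: 365; 2348: 366; 2349: 365; 2350: 365; 2351: 365; 2352: 366. Sum = 2192.
Total: 9 + 2192 + 324 = 2525 days.

2525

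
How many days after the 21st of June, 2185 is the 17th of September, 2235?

Day-of-year of June 21, 2185: 172.
Day-of-year of September 17, 2235: 260.
2185 has 365 days, so 365 − 172 = 193 days remain in 2185.
Full years 2186–2234: 38 common + 11 leap = 38×365 + 11×366 = 17896 days.
Total: 193 + 17896 + 260 = 18349 days.

18349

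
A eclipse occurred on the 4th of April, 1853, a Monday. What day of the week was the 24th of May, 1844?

Friday

Count forward from the earlier date (May 24, 1844) to the later (April 4, 1853):
Day-of-year of May 24, 1844: 145.
Day-of-year of April 4, 1853: 94.
1844 has 366 days, so 366 − 145 = 221 days remain in 1844.
Full years 1845–1852: 6 common + 2 leap = 6×365 + 2×366 = 2922 days.
Total: 221 + 2922 + 94 = 3237 days.
3237 mod 7 = 3, so 3 days before Monday is Friday.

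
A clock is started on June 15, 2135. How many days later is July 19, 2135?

June 2135: 30 − 15 = 15 days remain.
July 1–19, 2135: 19 days.
Total: 15 + 19 = 34 days.

34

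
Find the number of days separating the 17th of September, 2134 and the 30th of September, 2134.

13

Within September 2134: 30 − 17 = 13 days.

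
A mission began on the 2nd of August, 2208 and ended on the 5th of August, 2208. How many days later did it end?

3

Within August 2208: 5 − 2 = 3 days.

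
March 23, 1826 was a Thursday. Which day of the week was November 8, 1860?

From March 23, 1826 to March 23, 1860: 34 years, of which 9 contain a Feb 29 — 25×365 + 9×366 = 12419 days.
March 1860: 31 − 23 = 8 days remain.
Then April (30), May (31), June (30), July (31), August (31), September (30), October (31): 30 + 31 + 30 + 31 + 31 + 30 + 31 = 214 days.
November 1–8, 1860: 8 days.
Residual: 230 days.
Total: 12649 days.
12649 is a multiple of 7, so November 8, 1860 falls on the same weekday: Thursday.

Thursday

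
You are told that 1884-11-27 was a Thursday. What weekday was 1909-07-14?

Day-of-year of November 27, 1884: 332.
Day-of-year of July 14, 1909: 195.
1884 has 366 days, so 366 − 332 = 34 days remain in 1884.
Full years 1885–1908: 19 common + 5 leap = 19×365 + 5×366 = 8765 days.
Total: 34 + 8765 + 195 = 8994 days.
8994 mod 7 = 6, so 6 days after Thursday is Wednesday.

Wednesday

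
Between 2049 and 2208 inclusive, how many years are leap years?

38

Years divisible by 4: 2052, 2056, …, 2208 — 40 in all.
Of these, 2100, 2200 are divisible by 100 but not 400, so not leap.
Leap years: 40 − 2 = 38.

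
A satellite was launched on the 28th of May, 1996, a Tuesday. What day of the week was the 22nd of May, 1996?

Wednesday

Count forward from the earlier date (May 22, 1996) to the later (May 28, 1996):
Within May 1996: 28 − 22 = 6 days.
6 mod 7 = 6, so 6 days before Tuesday is Wednesday.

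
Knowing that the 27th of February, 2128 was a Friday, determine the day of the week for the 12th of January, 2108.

Count forward from the earlier date (January 12, 2108) to the later (February 27, 2128):
From January 12, 2108 to January 12, 2128: 20 years, of which 5 contain a Feb 29 — 15×365 + 5×366 = 7305 days.
January 2128: 31 − 12 = 19 days remain.
February 1–27, 2128: 27 days (2128 is a leap year).
Residual: 46 days.
Total: 7351 days.
7351 mod 7 = 1, so 1 day before Friday is Thursday.

Thursday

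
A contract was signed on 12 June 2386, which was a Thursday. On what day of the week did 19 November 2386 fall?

June 2386: 30 − 12 = 18 days remain.
Then July (31), August (31), September (30), October (31): 31 + 31 + 30 + 31 = 123 days.
November 1–19, 2386: 19 days.
Total: 18 + 123 + 19 = 160 days.
160 mod 7 = 6, so 6 days after Thursday is Wednesday.

Wednesday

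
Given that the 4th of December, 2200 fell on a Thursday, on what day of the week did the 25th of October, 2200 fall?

Count forward from the earlier date (October 25, 2200) to the later (December 4, 2200):
October 2200: 31 − 25 = 6 days remain.
Then November (30): 30 days.
December 1–4, 2200: 4 days.
Total: 6 + 30 + 4 = 40 days.
40 mod 7 = 5, so 5 days before Thursday is Saturday.

Saturday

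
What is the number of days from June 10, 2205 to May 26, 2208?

Day-of-year of June 10, 2205: 161.
Day-of-year of May 26, 2208: 147.
2205 has 365 days, so 365 − 161 = 204 days remain in 2205.
Full years: 2206: 365; 2207: 365. Sum = 730.
Total: 204 + 730 + 147 = 1081 days.

1081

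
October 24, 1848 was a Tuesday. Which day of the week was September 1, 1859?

From October 24, 1848 to October 24, 1858: 10 years, of which 2 contain a Feb 29 — 8×365 + 2×366 = 3652 days.
October 1858: 31 − 24 = 7 days remain.
Then 10 full months totalling 304 days.
September 1, 1859: 1 day.
Residual: 312 days.
Total: 3964 days.
3964 mod 7 = 2, so 2 days after Tuesday is Thursday.

Thursday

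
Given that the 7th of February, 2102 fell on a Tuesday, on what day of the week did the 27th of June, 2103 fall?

February 2102: 28 − 7 = 21 days remain (2102 is not a leap year, so February has 28 days).
Then 15 full months totalling 457 days.
June 1–27, 2103: 27 days.
Total: 21 + 457 + 27 = 505 days.
505 mod 7 = 1, so 1 day after Tuesday is Wednesday.

Wednesday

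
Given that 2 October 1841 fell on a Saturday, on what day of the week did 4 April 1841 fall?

Sunday

Count forward from the earlier date (April 4, 1841) to the later (October 2, 1841):
April 1841: 30 − 4 = 26 days remain.
Then May (31), June (30), July (31), August (31), September (30): 31 + 30 + 31 + 31 + 30 = 153 days.
October 1–2, 1841: 2 days.
Total: 26 + 153 + 2 = 181 days.
181 mod 7 = 6, so 6 days before Saturday is Sunday.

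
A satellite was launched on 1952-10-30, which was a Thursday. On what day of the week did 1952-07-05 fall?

Count forward from the earlier date (July 5, 1952) to the later (October 30, 1952):
July 1952: 31 − 5 = 26 days remain.
Then August (31), September (30): 31 + 30 = 61 days.
October 1–30, 1952: 30 days.
Total: 26 + 61 + 30 = 117 days.
117 mod 7 = 5, so 5 days before Thursday is Saturday.

Saturday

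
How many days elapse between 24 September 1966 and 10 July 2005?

Day-of-year of September 24, 1966: 267.
Day-of-year of July 10, 2005: 191.
1966 has 365 days, so 365 − 267 = 98 days remain in 1966.
Full years 1967–2004: 28 common + 10 leap = 28×365 + 10×366 = 13880 days.
Total: 98 + 13880 + 191 = 14169 days.

14169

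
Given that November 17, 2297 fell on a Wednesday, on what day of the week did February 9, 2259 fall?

Wednesday

Count forward from the earlier date (February 9, 2259) to the later (November 17, 2297):
From February 9, 2259 to February 9, 2297: 38 years, of which 10 contain a Feb 29 — 28×365 + 10×366 = 13880 days.
February 2297: 28 − 9 = 19 days remain (2297 is not a leap year, so February has 28 days).
Then March (31), April (30), May (31), June (30), July (31), August (31), September (30), October (31): 31 + 30 + 31 + 30 + 31 + 31 + 30 + 31 = 245 days.
November 1–17, 2297: 17 days.
Residual: 281 days.
Total: 14161 days.
14161 is a multiple of 7, so February 9, 2259 falls on the same weekday: Wednesday.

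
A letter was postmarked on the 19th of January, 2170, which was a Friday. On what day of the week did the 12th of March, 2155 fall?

Count forward from the earlier date (March 12, 2155) to the later (January 19, 2170):
Day-of-year of March 12, 2155: 71.
Day-of-year of January 19, 2170: 19.
2155 has 365 days, so 365 − 71 = 294 days remain in 2155.
Full years 2156–2169: 10 common + 4 leap = 10×365 + 4×366 = 5114 days.
Total: 294 + 5114 + 19 = 5427 days.
5427 mod 7 = 2, so 2 days before Friday is Wednesday.

Wednesday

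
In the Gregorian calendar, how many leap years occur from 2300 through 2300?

0

Years divisible by 4 in [2300, 2300]: 2300.
Of these, 2300 is divisible by 100 but not 400, so not leap.
Leap years: 1 − 1 = 0.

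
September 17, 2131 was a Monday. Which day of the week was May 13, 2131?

Sunday

Count forward from the earlier date (May 13, 2131) to the later (September 17, 2131):
May 2131: 31 − 13 = 18 days remain.
Then June (30), July (31), August (31): 30 + 31 + 31 = 92 days.
September 1–17, 2131: 17 days.
Total: 18 + 92 + 17 = 127 days.
127 mod 7 = 1, so 1 day before Monday is Sunday.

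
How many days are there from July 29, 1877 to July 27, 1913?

13146

From July 29, 1877 to July 29, 1912: 35 years, of which 8 contain a Feb 29 — 27×365 + 8×366 = 12783 days.
(1900 is not a leap year (divisible by 100 but not 400).)
July 1912: 31 − 29 = 2 days remain.
Then 11 full months totalling 334 days.
July 1–27, 1913: 27 days.
Residual: 363 days.
Total: 13146 days.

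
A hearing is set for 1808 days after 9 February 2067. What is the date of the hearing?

22 January 2072

Count 1808 days after February 9, 2067:
February 9, 2067 → February 9, 2068: 365 days.
February 9, 2068 → February 9, 2069: 366 days (2068 is a leap year).
February 9, 2069 → February 9, 2070: 365 days.
February 9, 2070 → February 9, 2071: 365 days.
February 2071: 28 − 9 = 19 days remain (2071 is not a leap year, so February has 28 days).
Then 10 full months totalling 306 days.
January 1–22, 2072: 22 days.
Residual: 347 days.
Total: 1808 days.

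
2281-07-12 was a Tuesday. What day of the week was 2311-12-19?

Tuesday

Day-of-year of July 12, 2281: 193.
Day-of-year of December 19, 2311: 353.
2281 has 365 days, so 365 − 193 = 172 days remain in 2281.
Full years 2282–2310: 23 common + 6 leap = 23×365 + 6×366 = 10591 days.
Total: 172 + 10591 + 353 = 11116 days.
11116 is a multiple of 7, so 2311-12-19 falls on the same weekday: Tuesday.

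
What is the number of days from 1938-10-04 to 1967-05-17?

10452

Day-of-year of October 4, 1938: 277.
Day-of-year of May 17, 1967: 137.
1938 has 365 days, so 365 − 277 = 88 days remain in 1938.
Full years 1939–1966: 21 common + 7 leap = 21×365 + 7×366 = 10227 days.
Total: 88 + 10227 + 137 = 10452 days.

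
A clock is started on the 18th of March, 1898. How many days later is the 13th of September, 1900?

March 18, 1898 → March 18, 1899: 365 days.
March 18, 1899 → March 18, 1900: 365 days (1900 is not a leap year (divisible by 100 but not 400)).
March 1900: 31 − 18 = 13 days remain.
Then April (30), May (31), June (30), July (31), August (31): 30 + 31 + 30 + 31 + 31 = 153 days.
September 1–13, 1900: 13 days.
Residual: 179 days.
Total: 909 days.

909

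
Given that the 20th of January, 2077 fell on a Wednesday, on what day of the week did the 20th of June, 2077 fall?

Sunday

January 2077: 31 − 20 = 11 days remain.
Then February 2077 (28), March (31), April (30), May (31): 28 + 31 + 30 + 31 = 120 days.
June 1–20, 2077: 20 days.
Total: 11 + 120 + 20 = 151 days.
151 mod 7 = 4, so 4 days after Wednesday is Sunday.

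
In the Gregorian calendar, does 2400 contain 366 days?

2400 is a leap year (divisible by 400).

Yes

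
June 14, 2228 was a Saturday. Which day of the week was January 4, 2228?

Count forward from the earlier date (January 4, 2228) to the later (June 14, 2228):
January 2228: 31 − 4 = 27 days remain.
Then February 2228 (29), March (31), April (30), May (31): 29 + 31 + 30 + 31 = 121 days.
June 1–14, 2228: 14 days.
Total: 27 + 121 + 14 = 162 days.
162 mod 7 = 1, so 1 day before Saturday is Friday.

Friday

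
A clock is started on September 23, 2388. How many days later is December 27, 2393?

September 23, 2388 → September 23, 2389: 365 days.
September 23, 2389 → September 23, 2390: 365 days.
September 23, 2390 → September 23, 2391: 365 days.
September 23, 2391 → September 23, 2392: 366 days (2392 is a leap year).
September 23, 2392 → September 23, 2393: 365 days.
September 2393: 30 − 23 = 7 days remain.
Then October (31), November (30): 31 + 30 = 61 days.
December 1–27, 2393: 27 days.
Residual: 95 days.
Total: 1921 days.

1921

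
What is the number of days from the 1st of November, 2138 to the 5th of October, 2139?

338

November 2138: 30 − 1 = 29 days remain.
Then 10 full months totalling 304 days.
October 1–5, 2139: 5 days.
Residual: 338 days.
Total: 338 days.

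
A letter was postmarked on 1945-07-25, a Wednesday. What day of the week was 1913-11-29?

Saturday

Count forward from the earlier date (November 29, 1913) to the later (July 25, 1945):
From November 29, 1913 to November 29, 1944: 31 years, of which 8 contain a Feb 29 — 23×365 + 8×366 = 11323 days.
November 1944: 30 − 29 = 1 day remains.
Then December (31), January (31), February 1945 (28), March (31), April (30), May (31), June (30): 31 + 31 + 28 + 31 + 30 + 31 + 30 = 212 days.
July 1–25, 1945: 25 days.
Residual: 238 days.
Total: 11561 days.
11561 mod 7 = 4, so 4 days before Wednesday is Saturday.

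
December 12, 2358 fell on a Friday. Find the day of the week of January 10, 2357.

Count forward from the earlier date (January 10, 2357) to the later (December 12, 2358):
January 2357: 31 − 10 = 21 days remain.
Then 22 full months totalling 668 days.
December 1–12, 2358: 12 days.
Total: 21 + 668 + 12 = 701 days.
701 mod 7 = 1, so 1 day before Friday is Thursday.

Thursday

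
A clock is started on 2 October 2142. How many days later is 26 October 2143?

October 2142: 31 − 2 = 29 days remain.
Then 11 full months totalling 334 days.
October 1–26, 2143: 26 days.
Total: 29 + 334 + 26 = 389 days.

389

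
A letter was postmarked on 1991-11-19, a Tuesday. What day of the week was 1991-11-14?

Thursday

Count forward from the earlier date (November 14, 1991) to the later (November 19, 1991):
Within November 1991: 19 − 14 = 5 days.
5 mod 7 = 5, so 5 days before Tuesday is Thursday.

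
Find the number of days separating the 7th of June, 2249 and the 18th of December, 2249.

194

June 2249: 30 − 7 = 23 days remain.
Then July (31), August (31), September (30), October (31), November (30): 31 + 31 + 30 + 31 + 30 = 153 days.
December 1–18, 2249: 18 days.
Total: 23 + 153 + 18 = 194 days.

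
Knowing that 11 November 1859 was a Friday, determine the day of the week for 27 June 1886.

Day-of-year of November 11, 1859: 315.
Day-of-year of June 27, 1886: 178.
1859 has 365 days, so 365 − 315 = 50 days remain in 1859.
Full years 1860–1885: 19 common + 7 leap = 19×365 + 7×366 = 9497 days.
Total: 50 + 9497 + 178 = 9725 days.
9725 mod 7 = 2, so 2 days after Friday is Sunday.

Sunday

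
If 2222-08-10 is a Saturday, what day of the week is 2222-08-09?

Friday

Count forward from the earlier date (August 9, 2222) to the later (August 10, 2222):
Within August 2222: 10 − 9 = 1 day.
1 mod 7 = 1, so 1 day before Saturday is Friday.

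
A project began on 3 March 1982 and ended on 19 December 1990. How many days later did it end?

Day-of-year of March 3, 1982: 62.
Day-of-year of December 19, 1990: 353.
1982 has 365 days, so 365 − 62 = 303 days remain in 1982.
Full years 1983–1989: 5 common + 2 leap = 5×365 + 2×366 = 2557 days.
Total: 303 + 2557 + 353 = 3213 days.

3213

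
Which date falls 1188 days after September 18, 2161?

December 19, 2164

Count 1188 days after September 18, 2161:
September 18, 2161 → September 18, 2162: 365 days.
September 18, 2162 → September 18, 2163: 365 days.
September 18, 2163 → September 18, 2164: 366 days (2164 is a leap year).
September 2164: 30 − 18 = 12 days remain.
Then October (31), November (30): 31 + 30 = 61 days.
December 1–19, 2164: 19 days.
Residual: 92 days.
Total: 1188 days.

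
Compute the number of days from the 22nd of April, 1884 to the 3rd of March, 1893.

3237

Day-of-year of April 22, 1884: 113.
Day-of-year of March 3, 1893: 62.
1884 has 366 days, so 366 − 113 = 253 days remain in 1884.
Full years 1885–1892: 6 common + 2 leap = 6×365 + 2×366 = 2922 days.
Total: 253 + 2922 + 62 = 3237 days.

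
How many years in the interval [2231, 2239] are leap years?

Years divisible by 4 in [2231, 2239]: 2232, 2236.
No century exceptions apply. Count: 2.

2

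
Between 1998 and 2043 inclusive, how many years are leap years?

11

Years divisible by 4 in [1998, 2043]: 2000, 2004, 2008, 2012, 2016, 2020, 2024, 2028, 2032, 2036, 2040.
2000 is divisible by 400, so still leap.
No century exceptions apply. Count: 11.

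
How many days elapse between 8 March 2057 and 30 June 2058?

March 8, 2057 → March 8, 2058: 365 days.
March 2058: 31 − 8 = 23 days remain.
Then April (30), May (31): 30 + 31 = 61 days.
June 1–30, 2058: 30 days.
Residual: 114 days.
Total: 479 days.

479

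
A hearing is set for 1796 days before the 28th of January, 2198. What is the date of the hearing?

the 27th of February, 2193

Count 1796 days before January 28, 2198:
February 27, 2193 → February 27, 2194: 365 days.
February 27, 2194 → February 27, 2195: 365 days.
February 27, 2195 → February 27, 2196: 365 days.
February 27, 2196 → February 27, 2197: 366 days (2196 is a leap year).
February 2197: 28 − 27 = 1 day remains (2197 is not a leap year, so February has 28 days).
Then 10 full months totalling 306 days.
January 1–28, 2198: 28 days.
Residual: 335 days.
Total: 1796 days.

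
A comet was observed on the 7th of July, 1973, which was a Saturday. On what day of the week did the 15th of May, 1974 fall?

Day-of-year of July 7, 1973: 188.
Day-of-year of May 15, 1974: 135.
1973 has 365 days, so 365 − 188 = 177 days remain in 1973.
Total: 177 + 135 = 312 days.
312 mod 7 = 4, so 4 days after Saturday is Wednesday.

Wednesday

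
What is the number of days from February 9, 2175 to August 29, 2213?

From February 9, 2175 to February 9, 2213: 38 years, of which 9 contain a Feb 29 — 29×365 + 9×366 = 13879 days.
(2200 is not a leap year (divisible by 100 but not 400).)
February 2213: 28 − 9 = 19 days remain (2213 is not a leap year, so February has 28 days).
Then March (31), April (30), May (31), June (30), July (31): 31 + 30 + 31 + 30 + 31 = 153 days.
August 1–29, 2213: 29 days.
Residual: 201 days.
Total: 14080 days.

14080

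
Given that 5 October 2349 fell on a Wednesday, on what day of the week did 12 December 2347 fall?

Count forward from the earlier date (December 12, 2347) to the later (October 5, 2349):
December 12, 2347 → December 12, 2348: 366 days (2348 is a leap year).
December 2348: 31 − 12 = 19 days remain.
Then 9 full months totalling 273 days.
October 1–5, 2349: 5 days.
Residual: 297 days.
Total: 663 days.
663 mod 7 = 5, so 5 days before Wednesday is Friday.

Friday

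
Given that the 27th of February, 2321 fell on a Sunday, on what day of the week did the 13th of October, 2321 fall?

February 2321: 28 − 27 = 1 day remains (2321 is not a leap year, so February has 28 days).
Then March (31), April (30), May (31), June (30), July (31), August (31), September (30): 31 + 30 + 31 + 30 + 31 + 31 + 30 = 214 days.
October 1–13, 2321: 13 days.
Total: 1 + 214 + 13 = 228 days.
228 mod 7 = 4, so 4 days after Sunday is Thursday.

Thursday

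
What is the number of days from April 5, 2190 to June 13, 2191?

434

Day-of-year of April 5, 2190: 95.
Day-of-year of June 13, 2191: 164.
2190 has 365 days, so 365 − 95 = 270 days remain in 2190.
Total: 270 + 164 = 434 days.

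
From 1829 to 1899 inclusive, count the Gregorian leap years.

17

Years divisible by 4: 1832, 1836, …, 1896 — 17 in all.
No century exceptions apply. Count: 17.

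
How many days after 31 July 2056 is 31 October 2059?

July 31, 2056 → July 31, 2057: 365 days.
July 31, 2057 → July 31, 2058: 365 days.
July 31, 2058 → July 31, 2059: 365 days.
July 2059: 31 − 31 = 0 days remain.
Then August (31), September (30): 31 + 30 = 61 days.
October 1–31, 2059: 31 days.
Residual: 92 days.
Total: 1187 days.

1187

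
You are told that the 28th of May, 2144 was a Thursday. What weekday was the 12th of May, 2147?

May 28, 2144 → May 28, 2145: 365 days.
May 28, 2145 → May 28, 2146: 365 days.
May 2146: 31 − 28 = 3 days remain.
Then 11 full months totalling 334 days.
May 1–12, 2147: 12 days.
Residual: 349 days.
Total: 1079 days.
1079 mod 7 = 1, so 1 day after Thursday is Friday.

Friday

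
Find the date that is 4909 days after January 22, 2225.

July 2, 2238

Count 4909 days after January 22, 2225:
From January 22, 2225 to January 22, 2238: 13 years, of which 3 contain a Feb 29 — 10×365 + 3×366 = 4748 days.
January 2238: 31 − 22 = 9 days remain.
Then February 2238 (28), March (31), April (30), May (31), June (30): 28 + 31 + 30 + 31 + 30 = 150 days.
July 1–2, 2238: 2 days.
Residual: 161 days.
Total: 4909 days.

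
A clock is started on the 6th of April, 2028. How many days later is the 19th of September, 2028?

April 2028: 30 − 6 = 24 days remain.
Then May (31), June (30), July (31), August (31): 31 + 30 + 31 + 31 = 123 days.
September 1–19, 2028: 19 days.
Total: 24 + 123 + 19 = 166 days.

166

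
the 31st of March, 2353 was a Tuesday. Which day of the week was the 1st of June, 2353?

March 2353: 31 − 31 = 0 days remain.
Then April (30), May (31): 30 + 31 = 61 days.
June 1, 2353: 1 day.
Total: 0 + 61 + 1 = 62 days.
62 mod 7 = 6, so 6 days after Tuesday is Monday.

Monday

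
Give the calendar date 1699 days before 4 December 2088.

10 April 2084

Count 1699 days before December 4, 2088:
Day-of-year of April 10, 2084: 101.
Day-of-year of December 4, 2088: 339.
2084 has 366 days, so 366 − 101 = 265 days remain in 2084.
Full years: 2085: 365; 2086: 365; 2087: 365. Sum = 1095.
Total: 265 + 1095 + 339 = 1699 days.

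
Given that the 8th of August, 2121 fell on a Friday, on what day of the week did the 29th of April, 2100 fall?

Count forward from the earlier date (April 29, 2100) to the later (August 8, 2121):
From April 29, 2100 to April 29, 2121: 21 years, of which 5 contain a Feb 29 — 16×365 + 5×366 = 7670 days.
April 2121: 30 − 29 = 1 day remains.
Then May (31), June (30), July (31): 31 + 30 + 31 = 92 days.
August 1–8, 2121: 8 days.
Residual: 101 days.
Total: 7771 days.
7771 mod 7 = 1, so 1 day before Friday is Thursday.

Thursday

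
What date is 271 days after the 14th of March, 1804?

the 10th of December, 1804

Count 271 days after March 14, 1804:
March 1804: 31 − 14 = 17 days remain.
Then April (30), May (31), June (30), July (31), August (31), September (30), October (31), November (30): 30 + 31 + 30 + 31 + 31 + 30 + 31 + 30 = 244 days.
December 1–10, 1804: 10 days.
Total: 17 + 244 + 10 = 271 days.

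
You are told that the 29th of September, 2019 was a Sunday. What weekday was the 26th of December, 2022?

Monday

Day-of-year of September 29, 2019: 272.
Day-of-year of December 26, 2022: 360.
2019 has 365 days, so 365 − 272 = 93 days remain in 2019.
Full years: 2020: 366; 2021: 365. Sum = 731.
Total: 93 + 731 + 360 = 1184 days.
1184 mod 7 = 1, so 1 day after Sunday is Monday.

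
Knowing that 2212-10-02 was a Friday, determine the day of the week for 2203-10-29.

Count forward from the earlier date (October 29, 2203) to the later (October 2, 2212):
From October 29, 2203 to October 29, 2211: 8 years, of which 2 contain a Feb 29 — 6×365 + 2×366 = 2922 days.
October 2211: 31 − 29 = 2 days remain.
Then 11 full months totalling 335 days.
October 1–2, 2212: 2 days.
Residual: 339 days.
Total: 3261 days.
3261 mod 7 = 6, so 6 days before Friday is Saturday.

Saturday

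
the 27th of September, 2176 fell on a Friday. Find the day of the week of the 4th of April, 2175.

Tuesday

Count forward from the earlier date (April 4, 2175) to the later (September 27, 2176):
April 4, 2175 → April 4, 2176: 366 days (2176 is a leap year).
April 2176: 30 − 4 = 26 days remain.
Then May (31), June (30), July (31), August (31): 31 + 30 + 31 + 31 = 123 days.
September 1–27, 2176: 27 days.
Residual: 176 days.
Total: 542 days.
542 mod 7 = 3, so 3 days before Friday is Tuesday.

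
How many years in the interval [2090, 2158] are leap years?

Years divisible by 4: 2092, 2096, …, 2156 — 17 in all.
Of these, 2100 is divisible by 100 but not 400, so not leap.
Leap years: 17 − 1 = 16.

16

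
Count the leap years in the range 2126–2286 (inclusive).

Years divisible by 4: 2128, 2132, …, 2284 — 40 in all.
Of these, 2200 is divisible by 100 but not 400, so not leap.
Leap years: 40 − 1 = 39.

39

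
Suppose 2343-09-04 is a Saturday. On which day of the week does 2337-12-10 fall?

Friday

Count forward from the earlier date (December 10, 2337) to the later (September 4, 2343):
Day-of-year of December 10, 2337: 344.
Day-of-year of September 4, 2343: 247.
2337 has 365 days, so 365 − 344 = 21 days remain in 2337.
Full years: 2338: 365; 2339: 365; 2340: 366; 2341: 365; 2342: 365. Sum = 1826.
Total: 21 + 1826 + 247 = 2094 days.
2094 mod 7 = 1, so 1 day before Saturday is Friday.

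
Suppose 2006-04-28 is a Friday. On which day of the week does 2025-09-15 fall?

From April 28, 2006 to April 28, 2025: 19 years, of which 5 contain a Feb 29 — 14×365 + 5×366 = 6940 days.
April 2025: 30 − 28 = 2 days remain.
Then May (31), June (30), July (31), August (31): 31 + 30 + 31 + 31 = 123 days.
September 1–15, 2025: 15 days.
Residual: 140 days.
Total: 7080 days.
7080 mod 7 = 3, so 3 days after Friday is Monday.

Monday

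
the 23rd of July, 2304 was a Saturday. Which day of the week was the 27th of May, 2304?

Friday

Count forward from the earlier date (May 27, 2304) to the later (July 23, 2304):
May 2304: 31 − 27 = 4 days remain.
Then June (30): 30 days.
July 1–23, 2304: 23 days.
Total: 4 + 30 + 23 = 57 days.
57 mod 7 = 1, so 1 day before Saturday is Friday.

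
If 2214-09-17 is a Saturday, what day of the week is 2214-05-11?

Wednesday

Count forward from the earlier date (May 11, 2214) to the later (September 17, 2214):
May 2214: 31 − 11 = 20 days remain.
Then June (30), July (31), August (31): 30 + 31 + 31 = 92 days.
September 1–17, 2214: 17 days.
Total: 20 + 92 + 17 = 129 days.
129 mod 7 = 3, so 3 days before Saturday is Wednesday.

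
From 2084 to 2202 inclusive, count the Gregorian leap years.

28

Years divisible by 4: 2084, 2088, …, 2200 — 30 in all.
Of these, 2100, 2200 are divisible by 100 but not 400, so not leap.
Leap years: 30 − 2 = 28.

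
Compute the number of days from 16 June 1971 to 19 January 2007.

13001

From June 16, 1971 to June 16, 2006: 35 years, of which 9 contain a Feb 29 — 26×365 + 9×366 = 12784 days.
(2000 is a leap year (divisible by 400).)
June 2006: 30 − 16 = 14 days remain.
Then July (31), August (31), September (30), October (31), November (30), December (31): 31 + 31 + 30 + 31 + 30 + 31 = 184 days.
January 1–19, 2007: 19 days.
Residual: 217 days.
Total: 13001 days.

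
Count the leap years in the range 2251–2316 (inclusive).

Years divisible by 4: 2252, 2256, …, 2316 — 17 in all.
Of these, 2300 is divisible by 100 but not 400, so not leap.
Leap years: 17 − 1 = 16.

16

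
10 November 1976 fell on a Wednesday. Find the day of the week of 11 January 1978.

Wednesday

November 10, 1976 → November 10, 1977: 365 days.
November 1977: 30 − 10 = 20 days remain.
Then December (31): 31 days.
January 1–11, 1978: 11 days.
Residual: 62 days.
Total: 427 days.
427 is a multiple of 7, so 11 January 1978 falls on the same weekday: Wednesday.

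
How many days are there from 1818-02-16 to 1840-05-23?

8132

From February 16, 1818 to February 16, 1840: 22 years, of which 5 contain a Feb 29 — 17×365 + 5×366 = 8035 days.
February 1840: 29 − 16 = 13 days remain (1840 is a leap year, so February has 29 days).
Then March (31), April (30): 31 + 30 = 61 days.
May 1–23, 1840: 23 days.
Residual: 97 days.
Total: 8132 days.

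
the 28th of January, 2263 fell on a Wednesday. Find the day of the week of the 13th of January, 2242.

Count forward from the earlier date (January 13, 2242) to the later (January 28, 2263):
Day-of-year of January 13, 2242: 13.
Day-of-year of January 28, 2263: 28.
2242 has 365 days, so 365 − 13 = 352 days remain in 2242.
Full years 2243–2262: 15 common + 5 leap = 15×365 + 5×366 = 7305 days.
Total: 352 + 7305 + 28 = 7685 days.
7685 mod 7 = 6, so 6 days before Wednesday is Thursday.

Thursday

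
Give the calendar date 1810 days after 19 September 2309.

3 September 2314

Count 1810 days after September 19, 2309:
September 19, 2309 → September 19, 2310: 365 days.
September 19, 2310 → September 19, 2311: 365 days.
September 19, 2311 → September 19, 2312: 366 days (2312 is a leap year).
September 19, 2312 → September 19, 2313: 365 days.
September 2313: 30 − 19 = 11 days remain.
Then 11 full months totalling 335 days.
September 1–3, 2314: 3 days.
Residual: 349 days.
Total: 1810 days.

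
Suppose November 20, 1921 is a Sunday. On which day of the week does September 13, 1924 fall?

November 20, 1921 → November 20, 1922: 365 days.
November 20, 1922 → November 20, 1923: 365 days.
November 1923: 30 − 20 = 10 days remain.
Then 9 full months totalling 275 days.
September 1–13, 1924: 13 days.
Residual: 298 days.
Total: 1028 days.
1028 mod 7 = 6, so 6 days after Sunday is Saturday.

Saturday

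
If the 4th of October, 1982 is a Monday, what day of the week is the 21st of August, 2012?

Day-of-year of October 4, 1982: 277.
Day-of-year of August 21, 2012: 234.
1982 has 365 days, so 365 − 277 = 88 days remain in 1982.
Full years 1983–2011: 22 common + 7 leap = 22×365 + 7×366 = 10592 days.
Total: 88 + 10592 + 234 = 10914 days.
10914 mod 7 = 1, so 1 day after Monday is Tuesday.

Tuesday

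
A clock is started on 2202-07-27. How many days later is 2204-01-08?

530

Day-of-year of July 27, 2202: 208.
Day-of-year of January 8, 2204: 8.
2202 has 365 days, so 365 − 208 = 157 days remain in 2202.
Full years: 2203: 365. Sum = 365.
Total: 157 + 365 + 8 = 530 days.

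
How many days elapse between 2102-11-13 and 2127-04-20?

8924

From November 13, 2102 to November 13, 2126: 24 years, of which 6 contain a Feb 29 — 18×365 + 6×366 = 8766 days.
November 2126: 30 − 13 = 17 days remain.
Then December (31), January (31), February 2127 (28), March (31): 31 + 31 + 28 + 31 = 121 days.
April 1–20, 2127: 20 days.
Residual: 158 days.
Total: 8924 days.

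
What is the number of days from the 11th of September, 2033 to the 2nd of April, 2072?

14083

From September 11, 2033 to September 11, 2071: 38 years, of which 9 contain a Feb 29 — 29×365 + 9×366 = 13879 days.
September 2071: 30 − 11 = 19 days remain.
Then October (31), November (30), December (31), January (31), February 2072 (29), March (31): 31 + 30 + 31 + 31 + 29 + 31 = 183 days.
April 1–2, 2072: 2 days.
Residual: 204 days.
Total: 14083 days.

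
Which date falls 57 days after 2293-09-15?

2293-11-11

Count 57 days after September 15, 2293:
September 2293: 30 − 15 = 15 days remain.
Then October (31): 31 days.
November 1–11, 2293: 11 days.
Total: 15 + 31 + 11 = 57 days.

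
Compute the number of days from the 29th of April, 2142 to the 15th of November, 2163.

Day-of-year of April 29, 2142: 119.
Day-of-year of November 15, 2163: 319.
2142 has 365 days, so 365 − 119 = 246 days remain in 2142.
Full years 2143–2162: 15 common + 5 leap = 15×365 + 5×366 = 7305 days.
Total: 246 + 7305 + 319 = 7870 days.

7870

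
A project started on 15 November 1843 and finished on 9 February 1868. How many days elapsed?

Day-of-year of November 15, 1843: 319.
Day-of-year of February 9, 1868: 40.
1843 has 365 days, so 365 − 319 = 46 days remain in 1843.
Full years 1844–1867: 18 common + 6 leap = 18×365 + 6×366 = 8766 days.
Total: 46 + 8766 + 40 = 8852 days.

8852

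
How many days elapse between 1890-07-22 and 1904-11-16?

From July 22, 1890 to July 22, 1904: 14 years, of which 3 contain a Feb 29 — 11×365 + 3×366 = 5113 days.
(1900 is not a leap year (divisible by 100 but not 400).)
July 1904: 31 − 22 = 9 days remain.
Then August (31), September (30), October (31): 31 + 30 + 31 = 92 days.
November 1–16, 1904: 16 days.
Residual: 117 days.
Total: 5230 days.

5230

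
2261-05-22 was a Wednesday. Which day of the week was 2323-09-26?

Wednesday

Day-of-year of May 22, 2261: 142.
Day-of-year of September 26, 2323: 269.
2261 has 365 days, so 365 − 142 = 223 days remain in 2261.
Full years 2262–2322: 47 common + 14 leap = 47×365 + 14×366 = 22279 days.
Total: 223 + 22279 + 269 = 22771 days.
22771 is a multiple of 7, so 2323-09-26 falls on the same weekday: Wednesday.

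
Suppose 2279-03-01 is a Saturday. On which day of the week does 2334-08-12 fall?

Sunday

From March 1, 2279 to March 1, 2334: 55 years, of which 13 contain a Feb 29 — 42×365 + 13×366 = 20088 days.
(2300 is not a leap year (divisible by 100 but not 400).)
March 2334: 31 − 1 = 30 days remain.
Then April (30), May (31), June (30), July (31): 30 + 31 + 30 + 31 = 122 days.
August 1–12, 2334: 12 days.
Residual: 164 days.
Total: 20252 days.
20252 mod 7 = 1, so 1 day after Saturday is Sunday.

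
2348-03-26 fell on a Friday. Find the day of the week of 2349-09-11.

Sunday

March 26, 2348 → March 26, 2349: 365 days.
March 2349: 31 − 26 = 5 days remain.
Then April (30), May (31), June (30), July (31), August (31): 30 + 31 + 30 + 31 + 31 = 153 days.
September 1–11, 2349: 11 days.
Residual: 169 days.
Total: 534 days.
534 mod 7 = 2, so 2 days after Friday is Sunday.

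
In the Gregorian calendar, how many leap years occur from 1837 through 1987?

Years divisible by 4: 1840, 1844, …, 1984 — 37 in all.
Of these, 1900 is divisible by 100 but not 400, so not leap.
Leap years: 37 − 1 = 36.

36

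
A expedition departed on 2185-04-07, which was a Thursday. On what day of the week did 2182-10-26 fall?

Saturday

Count forward from the earlier date (October 26, 2182) to the later (April 7, 2185):
October 26, 2182 → October 26, 2183: 365 days.
October 26, 2183 → October 26, 2184: 366 days (2184 is a leap year).
October 2184: 31 − 26 = 5 days remain.
Then November (30), December (31), January (31), February 2185 (28), March (31): 30 + 31 + 31 + 28 + 31 = 151 days.
April 1–7, 2185: 7 days.
Residual: 163 days.
Total: 894 days.
894 mod 7 = 5, so 5 days before Thursday is Saturday.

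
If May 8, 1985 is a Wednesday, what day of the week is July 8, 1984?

Sunday

Count forward from the earlier date (July 8, 1984) to the later (May 8, 1985):
July 1984: 31 − 8 = 23 days remain.
Then 9 full months totalling 273 days.
May 1–8, 1985: 8 days.
Total: 23 + 273 + 8 = 304 days.
304 mod 7 = 3, so 3 days before Wednesday is Sunday.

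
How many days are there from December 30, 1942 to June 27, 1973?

11137

From December 30, 1942 to December 30, 1972: 30 years, of which 8 contain a Feb 29 — 22×365 + 8×366 = 10958 days.
December 1972: 31 − 30 = 1 day remains.
Then January (31), February 1973 (28), March (31), April (30), May (31): 31 + 28 + 31 + 30 + 31 = 151 days.
June 1–27, 1973: 27 days.
Residual: 179 days.
Total: 11137 days.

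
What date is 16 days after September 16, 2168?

October 2, 2168

Count 16 days after September 16, 2168:
September 2168: 30 − 16 = 14 days remain.
October 1–2, 2168: 2 days.
Total: 14 + 2 = 16 days.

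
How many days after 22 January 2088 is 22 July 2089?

Day-of-year of January 22, 2088: 22.
Day-of-year of July 22, 2089: 203.
2088 has 366 days, so 366 − 22 = 344 days remain in 2088.
Total: 344 + 203 = 547 days.

547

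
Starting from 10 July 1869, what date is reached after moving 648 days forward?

19 April 1871

Count 648 days after July 10, 1869:
Day-of-year of July 10, 1869: 191.
Day-of-year of April 19, 1871: 109.
1869 has 365 days, so 365 − 191 = 174 days remain in 1869.
Full years: 1870: 365. Sum = 365.
Total: 174 + 365 + 109 = 648 days.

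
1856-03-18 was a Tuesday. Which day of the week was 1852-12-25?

Saturday

Count forward from the earlier date (December 25, 1852) to the later (March 18, 1856):
December 25, 1852 → December 25, 1853: 365 days.
December 25, 1853 → December 25, 1854: 365 days.
December 25, 1854 → December 25, 1855: 365 days.
December 1855: 31 − 25 = 6 days remain.
Then January (31), February 1856 (29): 31 + 29 = 60 days.
March 1–18, 1856: 18 days.
Residual: 84 days.
Total: 1179 days.
1179 mod 7 = 3, so 3 days before Tuesday is Saturday.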